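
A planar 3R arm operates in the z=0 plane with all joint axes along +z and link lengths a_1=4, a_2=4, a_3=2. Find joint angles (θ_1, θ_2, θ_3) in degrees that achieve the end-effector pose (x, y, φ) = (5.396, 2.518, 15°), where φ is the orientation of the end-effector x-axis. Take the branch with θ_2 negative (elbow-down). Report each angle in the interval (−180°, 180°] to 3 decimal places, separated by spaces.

wrist centre = target − a_3·(cos φ, sin φ) = (3.4641, 2.0004)
cos θ_2 = (16.0018−4²−4²)/(2·4·4) = -0.4999; θ_2 = -119.9963° (elbow-down)
β = atan2(2.0004,3.4641) = 30.0042°; ψ = atan2(-3.4642,2.0002) = -59.9982°
θ_1 = β − ψ = 90.0023°
θ_3 = φ − θ_1 − θ_2 = 44.9940° (wrapped to (-180°,180°])

90.002 -119.996 44.994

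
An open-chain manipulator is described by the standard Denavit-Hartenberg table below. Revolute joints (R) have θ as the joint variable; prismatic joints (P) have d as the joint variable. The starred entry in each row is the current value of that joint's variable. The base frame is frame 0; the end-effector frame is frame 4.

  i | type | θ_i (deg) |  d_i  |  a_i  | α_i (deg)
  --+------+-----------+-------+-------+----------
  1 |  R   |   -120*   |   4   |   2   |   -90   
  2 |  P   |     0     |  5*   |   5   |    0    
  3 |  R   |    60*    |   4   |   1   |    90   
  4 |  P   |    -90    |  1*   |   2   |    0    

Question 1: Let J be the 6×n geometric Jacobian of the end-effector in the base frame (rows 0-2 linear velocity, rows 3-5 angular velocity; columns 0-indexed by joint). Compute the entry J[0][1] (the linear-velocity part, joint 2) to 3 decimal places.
prismatic axis z_1 = (0.8660,-0.5000,0.0000)
J_v[:, 1] = z_1; J_ω[:, 1] = (0,0,0)
entry J[0][1] = 0.8660

0.866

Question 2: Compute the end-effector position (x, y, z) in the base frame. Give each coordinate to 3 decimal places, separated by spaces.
after link 1: o_1 = (-1.0000, -1.7321, 4.0000)
after link 2: o_2 = (0.8301, -8.5622, 4.0000)
after link 3: o_3 = (4.0442, -10.9952, 3.1340)
after link 4: o_4 = (1.8792, -10.7452, 3.6340)

1.879 -10.745 3.634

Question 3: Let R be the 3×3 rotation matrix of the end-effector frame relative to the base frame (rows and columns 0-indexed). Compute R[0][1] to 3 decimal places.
-0.250

End-effector y-axis (col 1 of R) = (-0.2500,-0.4330,-0.8660)
R[0][1] = -0.2500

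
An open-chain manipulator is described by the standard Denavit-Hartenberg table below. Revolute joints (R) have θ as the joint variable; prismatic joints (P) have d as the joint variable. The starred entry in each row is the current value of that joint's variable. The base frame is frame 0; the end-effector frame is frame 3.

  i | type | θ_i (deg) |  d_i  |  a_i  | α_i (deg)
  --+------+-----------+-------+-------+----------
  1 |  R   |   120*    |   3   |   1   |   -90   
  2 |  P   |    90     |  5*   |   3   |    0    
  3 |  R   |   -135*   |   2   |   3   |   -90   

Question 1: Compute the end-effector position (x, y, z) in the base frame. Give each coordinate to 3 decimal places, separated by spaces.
after link 1: o_1 = (-0.5000, 0.8660, 3.0000)
after link 2: o_2 = (-4.8301, -1.6340, 0.0000)
after link 3: o_3 = (-7.6228, -0.7969, 2.1213)

-7.623 -0.797 2.121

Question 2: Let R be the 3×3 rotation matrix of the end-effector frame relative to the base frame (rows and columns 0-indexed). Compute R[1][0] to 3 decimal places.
End-effector x-axis (col 0 of R) = (-0.3536,0.6124,0.7071)
R[1][0] = 0.6124

0.612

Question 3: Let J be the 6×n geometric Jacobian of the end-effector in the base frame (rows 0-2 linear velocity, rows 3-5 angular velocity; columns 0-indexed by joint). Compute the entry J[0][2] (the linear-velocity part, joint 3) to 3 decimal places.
axis z_2 = (-0.8660,-0.5000,0.0000); lever o_n−o_2 = (-2.7927,0.8371,2.1213)
cross product → J_v[:, 2] = (-1.0607,1.8371,-2.1213)
J_ω[:, 2] = z_2
entry J[0][2] = -1.0607

-1.061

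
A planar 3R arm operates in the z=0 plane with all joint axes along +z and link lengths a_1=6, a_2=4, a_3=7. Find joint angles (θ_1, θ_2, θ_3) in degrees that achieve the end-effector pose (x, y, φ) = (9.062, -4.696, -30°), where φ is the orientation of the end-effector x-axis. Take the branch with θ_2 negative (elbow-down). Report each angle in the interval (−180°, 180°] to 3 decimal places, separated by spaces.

wrist centre = target − a_3·(cos φ, sin φ) = (2.9998, -1.1960)
cos θ_2 = (10.4293−6²−4²)/(2·6·4) = -0.8661; θ_2 = -150.0034° (elbow-down)
β = atan2(-1.1960,2.9998) = -21.7367°; ψ = atan2(-1.9998,2.5358) = -38.2604°
θ_1 = β − ψ = 16.5237°
θ_3 = φ − θ_1 − θ_2 = 103.4797° (wrapped to (-180°,180°])

16.524 -150.003 103.480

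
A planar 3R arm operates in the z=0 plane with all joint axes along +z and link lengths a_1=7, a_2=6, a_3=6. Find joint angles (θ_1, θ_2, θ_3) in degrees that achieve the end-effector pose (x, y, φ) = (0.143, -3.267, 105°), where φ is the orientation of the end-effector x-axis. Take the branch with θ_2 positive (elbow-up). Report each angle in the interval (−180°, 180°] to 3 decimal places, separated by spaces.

-120.000 89.996 135.004

wrist centre = target − a_3·(cos φ, sin φ) = (1.6959, -9.0626)
cos θ_2 = (85.0060−7²−6²)/(2·7·6) = 0.0001; θ_2 = 89.9959° (elbow-up)
β = atan2(-9.0626,1.6959) = -79.4006°; ψ = atan2(6.0000,7.0004) = 40.5996°
θ_1 = β − ψ = -120.0001°
θ_3 = φ − θ_1 − θ_2 = 135.0043° (wrapped to (-180°,180°])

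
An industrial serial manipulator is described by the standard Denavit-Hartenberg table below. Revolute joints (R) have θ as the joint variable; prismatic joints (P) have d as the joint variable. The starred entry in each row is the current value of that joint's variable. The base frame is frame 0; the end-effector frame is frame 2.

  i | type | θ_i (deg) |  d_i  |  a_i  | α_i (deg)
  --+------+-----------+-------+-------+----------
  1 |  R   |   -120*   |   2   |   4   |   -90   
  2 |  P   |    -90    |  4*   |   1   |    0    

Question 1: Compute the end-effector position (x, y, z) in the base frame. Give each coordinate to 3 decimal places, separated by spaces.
1.464 -5.464 3.000

after link 1: o_1 = (-2.0000, -3.4641, 2.0000)
after link 2: o_2 = (1.4641, -5.4641, 3.0000)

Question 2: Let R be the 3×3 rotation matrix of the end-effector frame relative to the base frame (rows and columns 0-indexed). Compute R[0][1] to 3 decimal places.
-0.500

End-effector y-axis (col 1 of R) = (-0.5000,-0.8660,-0.0000)
R[0][1] = -0.5000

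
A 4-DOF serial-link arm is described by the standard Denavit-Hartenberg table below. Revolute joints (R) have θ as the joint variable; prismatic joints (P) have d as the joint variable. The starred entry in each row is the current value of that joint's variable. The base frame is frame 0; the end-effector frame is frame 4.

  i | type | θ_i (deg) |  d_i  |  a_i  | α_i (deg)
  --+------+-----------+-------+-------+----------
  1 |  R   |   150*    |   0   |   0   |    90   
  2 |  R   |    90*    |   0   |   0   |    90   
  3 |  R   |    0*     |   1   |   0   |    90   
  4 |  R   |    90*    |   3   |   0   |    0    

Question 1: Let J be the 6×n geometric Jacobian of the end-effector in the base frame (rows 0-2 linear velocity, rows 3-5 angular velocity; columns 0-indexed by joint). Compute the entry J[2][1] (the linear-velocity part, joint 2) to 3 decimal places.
1.000

axis z_1 = (0.5000,0.8660,0.0000); lever o_n−o_1 = (-2.3660,-2.0981,-0.0000)
cross product → J_v[:, 1] = (-0.0000,-0.0000,1.0000)
J_ω[:, 1] = z_1
entry J[2][1] = 1.0000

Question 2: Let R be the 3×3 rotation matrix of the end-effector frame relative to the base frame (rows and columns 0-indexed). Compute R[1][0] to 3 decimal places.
End-effector x-axis (col 0 of R) = (-0.8660,0.5000,0.0000)
R[1][0] = 0.5000

0.500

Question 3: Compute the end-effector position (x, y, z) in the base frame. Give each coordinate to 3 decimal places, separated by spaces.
-2.366 -2.098 -0.000

after link 1: o_1 = (0.0000, 0.0000, 0.0000)
after link 2: o_2 = (0.0000, 0.0000, 0.0000)
after link 3: o_3 = (-0.8660, 0.5000, -0.0000)
after link 4: o_4 = (-2.3660, -2.0981, -0.0000)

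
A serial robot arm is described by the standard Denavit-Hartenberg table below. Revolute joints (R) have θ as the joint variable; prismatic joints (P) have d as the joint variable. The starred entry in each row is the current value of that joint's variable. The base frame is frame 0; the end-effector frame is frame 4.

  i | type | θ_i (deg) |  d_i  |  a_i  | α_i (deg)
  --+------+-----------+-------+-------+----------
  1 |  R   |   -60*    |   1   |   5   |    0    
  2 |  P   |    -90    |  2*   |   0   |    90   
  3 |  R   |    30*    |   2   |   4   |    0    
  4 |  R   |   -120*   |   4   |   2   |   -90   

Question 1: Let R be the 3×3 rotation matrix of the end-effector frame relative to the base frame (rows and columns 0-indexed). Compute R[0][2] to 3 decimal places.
End-effector z-axis (col 2 of R) = (-0.8660,-0.5000,0.0000)
R[0][2] = -0.8660

-0.866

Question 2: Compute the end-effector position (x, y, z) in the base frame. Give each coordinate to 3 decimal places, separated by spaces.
after link 1: o_1 = (2.5000, -4.3301, 1.0000)
after link 2: o_2 = (2.5000, -4.3301, 3.0000)
after link 3: o_3 = (-1.5000, -4.3301, 5.0000)
after link 4: o_4 = (-3.5000, -0.8660, 3.0000)

-3.500 -0.866 3.000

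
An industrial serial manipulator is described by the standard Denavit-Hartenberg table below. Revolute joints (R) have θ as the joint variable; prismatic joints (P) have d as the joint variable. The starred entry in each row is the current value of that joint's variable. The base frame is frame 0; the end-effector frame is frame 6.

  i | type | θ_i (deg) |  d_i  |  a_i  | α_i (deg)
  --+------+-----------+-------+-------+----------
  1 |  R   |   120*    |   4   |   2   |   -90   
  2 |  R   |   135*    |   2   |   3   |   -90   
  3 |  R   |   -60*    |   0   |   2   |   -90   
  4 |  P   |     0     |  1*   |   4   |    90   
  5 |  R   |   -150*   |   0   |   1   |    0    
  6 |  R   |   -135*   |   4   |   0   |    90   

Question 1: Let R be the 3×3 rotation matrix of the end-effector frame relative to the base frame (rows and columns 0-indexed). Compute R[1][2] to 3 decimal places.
-0.641

End-effector z-axis (col 2 of R) = (-0.7450,-0.6415,-0.1830)
R[1][2] = -0.6415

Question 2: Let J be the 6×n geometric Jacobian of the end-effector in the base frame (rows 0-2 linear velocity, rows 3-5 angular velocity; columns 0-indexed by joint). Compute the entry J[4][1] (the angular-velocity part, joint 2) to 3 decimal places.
axis z_1 = (-0.8660,-0.5000,0.0000); lever o_n−o_1 = (-1.8305,-9.2218,-1.4142)
cross product → J_v[:, 1] = (0.7071,-1.2247,7.0711)
J_ω[:, 1] = z_1
entry J[4][1] = -0.5000

-0.500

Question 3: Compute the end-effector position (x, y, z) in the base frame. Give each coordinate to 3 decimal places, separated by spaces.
-2.830 -7.490 2.586

after link 1: o_1 = (-1.0000, 1.7321, 4.0000)
after link 2: o_2 = (-1.6714, -1.1051, 1.8787)
after link 3: o_3 = (-2.8178, -2.5835, 1.1716)
after link 4: o_4 = (-4.3715, -5.8206, -0.8550)
after link 5: o_5 = (-4.2447, -5.0403, -0.2426)
after link 6: o_6 = (-2.8305, -7.4897, 2.5858)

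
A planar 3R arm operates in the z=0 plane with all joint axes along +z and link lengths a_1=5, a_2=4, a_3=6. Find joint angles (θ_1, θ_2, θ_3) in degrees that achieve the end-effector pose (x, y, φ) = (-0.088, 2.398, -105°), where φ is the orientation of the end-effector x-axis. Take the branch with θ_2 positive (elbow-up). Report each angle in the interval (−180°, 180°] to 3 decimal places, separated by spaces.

59.995 45.008 149.997

wrist centre = target − a_3·(cos φ, sin φ) = (1.4649, 8.1936)
cos θ_2 = (69.2803−5²−4²)/(2·5·4) = 0.7070; θ_2 = 45.0080° (elbow-up)
β = atan2(8.1936,1.4649) = 79.8633°; ψ = atan2(2.8288,7.8280) = 19.8684°
θ_1 = β − ψ = 59.9949°
θ_3 = φ − θ_1 − θ_2 = 149.9971° (wrapped to (-180°,180°])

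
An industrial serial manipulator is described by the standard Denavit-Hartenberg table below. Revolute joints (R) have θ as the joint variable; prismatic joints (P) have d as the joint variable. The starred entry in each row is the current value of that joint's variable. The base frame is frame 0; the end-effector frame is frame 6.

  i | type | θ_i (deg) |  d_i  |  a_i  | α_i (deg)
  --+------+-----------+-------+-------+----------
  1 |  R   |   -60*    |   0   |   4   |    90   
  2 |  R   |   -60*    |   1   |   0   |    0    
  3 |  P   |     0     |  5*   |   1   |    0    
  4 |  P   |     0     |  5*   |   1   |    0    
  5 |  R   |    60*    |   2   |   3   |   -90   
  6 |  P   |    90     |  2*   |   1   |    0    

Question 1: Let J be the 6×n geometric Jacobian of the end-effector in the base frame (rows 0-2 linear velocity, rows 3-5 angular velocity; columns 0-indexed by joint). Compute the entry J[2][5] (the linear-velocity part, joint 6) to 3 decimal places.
prismatic axis z_5 = (0.0000,0.0000,1.0000)
J_v[:, 5] = z_5; J_ω[:, 5] = (0,0,0)
entry J[2][5] = 1.0000

1.000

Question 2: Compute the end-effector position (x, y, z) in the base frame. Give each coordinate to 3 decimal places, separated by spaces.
after link 1: o_1 = (2.0000, -3.4641, 0.0000)
after link 2: o_2 = (1.1340, -3.9641, 0.0000)
after link 3: o_3 = (-2.9462, -6.8971, -0.8660)
after link 4: o_4 = (-7.0263, -9.8301, -1.7321)
after link 5: o_5 = (-7.2583, -13.4282, -1.7321)
after link 6: o_6 = (-6.3923, -12.9282, 0.2679)

-6.392 -12.928 0.268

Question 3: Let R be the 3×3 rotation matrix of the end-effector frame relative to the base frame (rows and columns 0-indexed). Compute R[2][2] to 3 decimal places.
End-effector z-axis (col 2 of R) = (0.0000,0.0000,1.0000)
R[2][2] = 1.0000

1.000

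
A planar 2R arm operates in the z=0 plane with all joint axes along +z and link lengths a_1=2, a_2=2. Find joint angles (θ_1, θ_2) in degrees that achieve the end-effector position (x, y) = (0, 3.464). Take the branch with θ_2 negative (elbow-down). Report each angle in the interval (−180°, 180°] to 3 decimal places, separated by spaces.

cos θ_2 = (11.9993−2²−2²)/(2·2·2) = 0.4999; θ_2 = -60.0058° (elbow-down)
β = atan2(3.4640,0.0000) = 90.0000°; ψ = atan2(-1.7322,2.9998) = -30.0029°
θ_1 = β − ψ = 120.0029°

120.003 -60.006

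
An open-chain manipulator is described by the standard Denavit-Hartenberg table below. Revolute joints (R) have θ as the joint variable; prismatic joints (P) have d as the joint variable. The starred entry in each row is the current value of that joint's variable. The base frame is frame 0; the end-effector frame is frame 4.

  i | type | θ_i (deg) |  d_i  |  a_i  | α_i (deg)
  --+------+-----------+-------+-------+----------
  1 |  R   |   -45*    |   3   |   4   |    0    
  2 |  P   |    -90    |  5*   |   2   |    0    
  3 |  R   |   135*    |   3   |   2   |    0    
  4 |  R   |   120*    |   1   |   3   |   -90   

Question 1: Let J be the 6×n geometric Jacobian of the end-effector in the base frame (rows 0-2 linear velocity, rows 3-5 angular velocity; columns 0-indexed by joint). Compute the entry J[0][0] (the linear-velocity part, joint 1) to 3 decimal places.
1.645

axis z_0 = ẑ; lever o_n−o_0 = (1.9142,-1.6446,12.0000)
cross product → J_v[:, 0] = (1.6446,1.9142,-0.0000)
J_ω[:, 0] = z_0
entry J[0][0] = 1.6446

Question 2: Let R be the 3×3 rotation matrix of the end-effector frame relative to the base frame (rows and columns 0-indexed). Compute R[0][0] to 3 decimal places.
End-effector x-axis (col 0 of R) = (-0.5000,0.8660,0.0000)
R[0][0] = -0.5000

-0.500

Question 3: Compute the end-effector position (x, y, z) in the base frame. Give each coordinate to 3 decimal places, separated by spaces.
1.914 -1.645 12.000

after link 1: o_1 = (2.8284, -2.8284, 3.0000)
after link 2: o_2 = (1.4142, -4.2426, 8.0000)
after link 3: o_3 = (3.4142, -4.2426, 11.0000)
after link 4: o_4 = (1.9142, -1.6446, 12.0000)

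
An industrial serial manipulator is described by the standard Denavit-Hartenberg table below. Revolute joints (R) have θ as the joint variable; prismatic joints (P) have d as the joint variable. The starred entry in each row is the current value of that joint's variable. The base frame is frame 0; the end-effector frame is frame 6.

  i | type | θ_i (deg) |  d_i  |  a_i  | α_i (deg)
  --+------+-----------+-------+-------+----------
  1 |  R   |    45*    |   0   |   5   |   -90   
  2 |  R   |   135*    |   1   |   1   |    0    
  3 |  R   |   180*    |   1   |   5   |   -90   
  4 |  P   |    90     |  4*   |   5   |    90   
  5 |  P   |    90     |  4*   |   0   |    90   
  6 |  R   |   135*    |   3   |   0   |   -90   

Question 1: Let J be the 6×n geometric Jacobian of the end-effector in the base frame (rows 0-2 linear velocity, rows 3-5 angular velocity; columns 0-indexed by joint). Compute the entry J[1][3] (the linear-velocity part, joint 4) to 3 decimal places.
prismatic axis z_3 = (0.5000,0.5000,-0.7071)
J_v[:, 3] = z_3; J_ω[:, 3] = (0,0,0)
entry J[1][3] = 0.5000

0.500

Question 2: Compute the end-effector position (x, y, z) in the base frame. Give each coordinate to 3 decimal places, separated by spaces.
13.778 5.293 2.828

after link 1: o_1 = (3.5355, 3.5355, 0.0000)
after link 2: o_2 = (2.3284, 3.7426, -0.7071)
after link 3: o_3 = (4.1213, 6.9497, 2.8284)
after link 4: o_4 = (9.6569, 5.4142, 0.0000)
after link 5: o_5 = (11.6569, 7.4142, 2.8284)
after link 6: o_6 = (13.7782, 5.2929, 2.8284)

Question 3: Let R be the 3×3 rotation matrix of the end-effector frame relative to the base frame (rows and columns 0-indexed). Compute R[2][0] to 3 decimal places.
1.000

End-effector x-axis (col 0 of R) = (-0.0000,-0.0000,1.0000)
R[2][0] = 1.0000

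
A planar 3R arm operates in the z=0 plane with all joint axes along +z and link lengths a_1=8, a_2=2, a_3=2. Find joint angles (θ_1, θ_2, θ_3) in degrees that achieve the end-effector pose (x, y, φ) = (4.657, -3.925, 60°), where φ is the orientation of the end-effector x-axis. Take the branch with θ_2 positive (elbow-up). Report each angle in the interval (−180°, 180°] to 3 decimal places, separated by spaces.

-69.240 134.992 -5.751

wrist centre = target − a_3·(cos φ, sin φ) = (3.6570, -5.6571)
cos θ_2 = (45.3759−8²−2²)/(2·8·2) = -0.7070; θ_2 = 134.9917° (elbow-up)
β = atan2(-5.6571,3.6570) = -57.1194°; ψ = atan2(1.4144,6.5860) = 12.1208°
θ_1 = β − ψ = -69.2402°
θ_3 = φ − θ_1 − θ_2 = -5.7515° (wrapped to (-180°,180°])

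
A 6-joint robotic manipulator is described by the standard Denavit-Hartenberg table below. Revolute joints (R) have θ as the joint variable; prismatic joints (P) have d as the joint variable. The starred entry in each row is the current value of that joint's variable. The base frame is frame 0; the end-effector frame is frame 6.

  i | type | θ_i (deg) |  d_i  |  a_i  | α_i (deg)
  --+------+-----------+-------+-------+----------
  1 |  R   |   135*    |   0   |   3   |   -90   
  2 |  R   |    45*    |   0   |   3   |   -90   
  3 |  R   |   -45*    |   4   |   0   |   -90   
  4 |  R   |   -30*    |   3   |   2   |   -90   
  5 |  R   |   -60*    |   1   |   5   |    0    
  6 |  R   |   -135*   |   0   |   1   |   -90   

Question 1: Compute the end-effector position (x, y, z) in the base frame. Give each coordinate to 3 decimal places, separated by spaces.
after link 1: o_1 = (-2.1213, 2.1213, 0.0000)
after link 2: o_2 = (-3.6213, 3.6213, -2.1213)
after link 3: o_3 = (-1.6213, 1.6213, -4.9497)
after link 4: o_4 = (-2.1604, 3.4283, -8.0229)
after link 5: o_5 = (-3.6090, 6.5420, -11.7920)
after link 6: o_6 = (-3.1744, 6.6851, -10.9028)

-3.174 6.685 -10.903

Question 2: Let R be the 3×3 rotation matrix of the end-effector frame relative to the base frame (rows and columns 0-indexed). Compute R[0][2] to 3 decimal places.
0.268

End-effector z-axis (col 2 of R) = (0.2681,0.9220,-0.2794)
R[0][2] = 0.2681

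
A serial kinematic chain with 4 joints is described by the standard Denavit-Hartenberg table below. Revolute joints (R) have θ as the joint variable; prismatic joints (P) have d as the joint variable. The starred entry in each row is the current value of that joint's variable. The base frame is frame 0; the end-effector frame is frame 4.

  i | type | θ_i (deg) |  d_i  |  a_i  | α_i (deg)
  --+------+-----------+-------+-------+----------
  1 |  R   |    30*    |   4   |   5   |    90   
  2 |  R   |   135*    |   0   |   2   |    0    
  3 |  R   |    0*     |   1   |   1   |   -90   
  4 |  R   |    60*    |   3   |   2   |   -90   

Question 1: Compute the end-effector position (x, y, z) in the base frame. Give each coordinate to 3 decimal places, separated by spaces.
-0.323 0.659 4.707

after link 1: o_1 = (4.3301, 2.5000, 4.0000)
after link 2: o_2 = (3.1054, 1.7929, 5.4142)
after link 3: o_3 = (2.9930, 0.5733, 6.1213)
after link 4: o_4 = (-0.3225, 0.6591, 4.7071)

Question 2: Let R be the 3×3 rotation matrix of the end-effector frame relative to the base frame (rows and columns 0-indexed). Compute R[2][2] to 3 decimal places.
End-effector z-axis (col 2 of R) = (0.2803,0.7392,-0.6124)
R[2][2] = -0.6124

-0.612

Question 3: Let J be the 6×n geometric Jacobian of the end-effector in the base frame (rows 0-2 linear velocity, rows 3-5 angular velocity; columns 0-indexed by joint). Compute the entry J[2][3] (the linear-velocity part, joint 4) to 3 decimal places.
-1.225

axis z_3 = (-0.6124,-0.3536,-0.7071); lever o_n−o_3 = (-3.3155,0.0858,-1.4142)
cross product → J_v[:, 3] = (0.5607,1.4784,-1.2247)
J_ω[:, 3] = z_3
entry J[2][3] = -1.2247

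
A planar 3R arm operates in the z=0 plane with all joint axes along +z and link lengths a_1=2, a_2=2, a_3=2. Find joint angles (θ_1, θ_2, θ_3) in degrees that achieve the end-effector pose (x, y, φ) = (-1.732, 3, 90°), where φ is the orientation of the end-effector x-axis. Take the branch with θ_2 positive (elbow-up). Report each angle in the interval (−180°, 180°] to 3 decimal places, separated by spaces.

89.999 120.001 -120.000

wrist centre = target − a_3·(cos φ, sin φ) = (-1.7320, 1.0000)
cos θ_2 = (3.9998−2²−2²)/(2·2·2) = -0.5000; θ_2 = 120.0015° (elbow-up)
β = atan2(1.0000,-1.7320) = 149.9993°; ψ = atan2(1.7320,1.0000) = 60.0007°
θ_1 = β − ψ = 89.9985°
θ_3 = φ − θ_1 − θ_2 = -120.0000° (wrapped to (-180°,180°])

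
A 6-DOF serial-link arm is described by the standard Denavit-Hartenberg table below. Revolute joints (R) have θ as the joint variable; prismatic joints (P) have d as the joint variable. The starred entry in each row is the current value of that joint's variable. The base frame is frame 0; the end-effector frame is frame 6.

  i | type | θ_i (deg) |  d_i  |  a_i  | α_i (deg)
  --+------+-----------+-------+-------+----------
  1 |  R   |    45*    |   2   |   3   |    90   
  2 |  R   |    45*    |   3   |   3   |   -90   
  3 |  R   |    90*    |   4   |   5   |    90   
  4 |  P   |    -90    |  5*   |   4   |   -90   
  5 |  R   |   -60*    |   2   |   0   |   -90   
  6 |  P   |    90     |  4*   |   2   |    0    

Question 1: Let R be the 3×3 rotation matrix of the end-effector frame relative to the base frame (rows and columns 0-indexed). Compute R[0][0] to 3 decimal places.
End-effector x-axis (col 0 of R) = (0.7071,-0.7071,-0.0000)
R[0][0] = 0.7071

0.707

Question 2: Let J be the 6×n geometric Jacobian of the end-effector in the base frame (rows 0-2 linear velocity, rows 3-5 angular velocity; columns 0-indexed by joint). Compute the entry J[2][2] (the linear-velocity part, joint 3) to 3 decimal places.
-3.536

axis z_2 = (-0.5000,-0.5000,0.7071); lever o_n−o_2 = (-0.3035,6.7676,-0.3282)
cross product → J_v[:, 2] = (-4.6213,-0.3787,-3.5355)
J_ω[:, 2] = z_2
entry J[2][2] = -3.5355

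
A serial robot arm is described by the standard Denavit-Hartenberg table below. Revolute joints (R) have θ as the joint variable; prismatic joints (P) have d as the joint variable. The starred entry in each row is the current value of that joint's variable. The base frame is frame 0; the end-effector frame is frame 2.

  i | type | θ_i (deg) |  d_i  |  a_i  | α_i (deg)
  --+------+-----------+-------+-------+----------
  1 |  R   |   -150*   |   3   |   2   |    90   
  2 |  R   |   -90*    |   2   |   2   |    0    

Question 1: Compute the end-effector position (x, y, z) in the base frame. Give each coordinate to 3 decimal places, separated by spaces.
-2.732 0.732 1.000

after link 1: o_1 = (-1.7321, -1.0000, 3.0000)
after link 2: o_2 = (-2.7321, 0.7321, 1.0000)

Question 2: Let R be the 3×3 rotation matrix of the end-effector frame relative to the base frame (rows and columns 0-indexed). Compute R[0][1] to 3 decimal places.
-0.866

End-effector y-axis (col 1 of R) = (-0.8660,-0.5000,0.0000)
R[0][1] = -0.8660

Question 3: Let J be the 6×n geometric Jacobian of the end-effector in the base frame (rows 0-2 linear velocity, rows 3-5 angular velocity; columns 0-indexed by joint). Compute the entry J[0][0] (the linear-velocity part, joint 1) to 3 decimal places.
axis z_0 = ẑ; lever o_n−o_0 = (-2.7321,0.7321,1.0000)
cross product → J_v[:, 0] = (-0.7321,-2.7321,0.0000)
J_ω[:, 0] = z_0
entry J[0][0] = -0.7321

-0.732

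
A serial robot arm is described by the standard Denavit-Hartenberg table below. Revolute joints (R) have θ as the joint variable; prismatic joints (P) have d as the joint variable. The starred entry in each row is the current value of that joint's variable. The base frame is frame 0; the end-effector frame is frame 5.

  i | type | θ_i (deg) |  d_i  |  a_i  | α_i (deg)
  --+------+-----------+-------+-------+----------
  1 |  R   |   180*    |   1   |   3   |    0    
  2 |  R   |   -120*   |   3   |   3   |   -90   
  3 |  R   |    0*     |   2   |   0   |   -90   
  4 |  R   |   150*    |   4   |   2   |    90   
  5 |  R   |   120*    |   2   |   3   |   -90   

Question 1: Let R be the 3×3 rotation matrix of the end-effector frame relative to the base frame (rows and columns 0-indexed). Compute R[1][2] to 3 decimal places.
End-effector z-axis (col 2 of R) = (0.0000,0.8660,0.5000)
R[1][2] = 0.8660

0.866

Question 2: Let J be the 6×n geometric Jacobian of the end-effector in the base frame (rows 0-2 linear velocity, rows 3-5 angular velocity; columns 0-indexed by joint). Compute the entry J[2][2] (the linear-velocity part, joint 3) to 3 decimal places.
axis z_2 = (-0.8660,0.5000,0.0000); lever o_n−o_2 = (0.2679,0.5000,-6.5981)
cross product → J_v[:, 2] = (-3.2990,-5.7141,-0.5670)
J_ω[:, 2] = z_2
entry J[2][2] = -0.5670

-0.567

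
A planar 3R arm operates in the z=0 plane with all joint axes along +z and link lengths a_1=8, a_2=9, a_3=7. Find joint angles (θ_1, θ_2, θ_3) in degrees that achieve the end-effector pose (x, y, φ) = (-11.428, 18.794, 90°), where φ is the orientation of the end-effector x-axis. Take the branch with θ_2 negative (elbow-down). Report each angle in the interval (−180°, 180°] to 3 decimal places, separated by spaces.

wrist centre = target − a_3·(cos φ, sin φ) = (-11.4280, 11.7940)
cos θ_2 = (269.6976−8²−9²)/(2·8·9) = 0.8660; θ_2 = -30.0080° (elbow-down)
β = atan2(11.7940,-11.4280) = 134.0970°; ψ = atan2(-4.5011,15.7936) = -15.9073°
θ_1 = β − ψ = 150.0043°
θ_3 = φ − θ_1 − θ_2 = -29.9963° (wrapped to (-180°,180°])

150.004 -30.008 -29.996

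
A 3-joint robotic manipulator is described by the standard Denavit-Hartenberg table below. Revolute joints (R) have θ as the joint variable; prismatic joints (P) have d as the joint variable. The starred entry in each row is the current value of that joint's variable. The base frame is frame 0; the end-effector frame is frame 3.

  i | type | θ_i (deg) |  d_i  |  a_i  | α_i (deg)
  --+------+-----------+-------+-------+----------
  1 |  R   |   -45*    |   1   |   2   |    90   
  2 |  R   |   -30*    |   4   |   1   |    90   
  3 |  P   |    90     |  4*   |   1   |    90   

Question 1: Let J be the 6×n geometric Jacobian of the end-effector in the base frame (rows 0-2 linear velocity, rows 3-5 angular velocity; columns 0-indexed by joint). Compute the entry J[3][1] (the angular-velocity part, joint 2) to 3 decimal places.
axis z_1 = (-0.7071,-0.7071,0.0000); lever o_n−o_1 = (-4.3374,-2.7337,-3.9641)
cross product → J_v[:, 1] = (2.8030,-2.8030,-1.1340)
J_ω[:, 1] = z_1
entry J[3][1] = -0.7071

-0.707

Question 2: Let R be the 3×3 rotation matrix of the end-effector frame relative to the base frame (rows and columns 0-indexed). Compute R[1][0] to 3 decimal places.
End-effector x-axis (col 0 of R) = (-0.7071,-0.7071,0.0000)
R[1][0] = -0.7071

-0.707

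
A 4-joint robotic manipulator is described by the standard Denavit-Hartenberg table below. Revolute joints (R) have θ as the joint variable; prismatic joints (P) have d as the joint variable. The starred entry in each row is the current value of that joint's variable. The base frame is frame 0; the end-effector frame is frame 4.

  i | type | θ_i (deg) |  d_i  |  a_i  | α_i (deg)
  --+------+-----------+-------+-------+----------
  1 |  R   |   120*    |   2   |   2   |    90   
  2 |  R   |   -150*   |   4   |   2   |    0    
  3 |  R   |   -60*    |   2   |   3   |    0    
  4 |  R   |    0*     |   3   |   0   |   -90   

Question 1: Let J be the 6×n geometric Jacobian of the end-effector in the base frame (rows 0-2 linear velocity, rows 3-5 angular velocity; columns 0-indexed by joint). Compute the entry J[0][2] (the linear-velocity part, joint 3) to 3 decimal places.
0.750

axis z_2 = (0.8660,0.5000,0.0000); lever o_n−o_2 = (5.6292,0.2500,1.5000)
cross product → J_v[:, 2] = (0.7500,-1.2990,-2.5981)
J_ω[:, 2] = z_2
entry J[0][2] = 0.7500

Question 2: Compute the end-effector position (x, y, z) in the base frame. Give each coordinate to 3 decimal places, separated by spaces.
8.959 2.482 2.500

after link 1: o_1 = (-1.0000, 1.7321, 2.0000)
after link 2: o_2 = (3.3301, 2.2321, 1.0000)
after link 3: o_3 = (6.3612, 0.9821, 2.5000)
after link 4: o_4 = (8.9593, 2.4821, 2.5000)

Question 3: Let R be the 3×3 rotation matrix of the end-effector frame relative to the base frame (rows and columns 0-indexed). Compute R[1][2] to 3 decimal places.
End-effector z-axis (col 2 of R) = (0.2500,-0.4330,-0.8660)
R[1][2] = -0.4330

-0.433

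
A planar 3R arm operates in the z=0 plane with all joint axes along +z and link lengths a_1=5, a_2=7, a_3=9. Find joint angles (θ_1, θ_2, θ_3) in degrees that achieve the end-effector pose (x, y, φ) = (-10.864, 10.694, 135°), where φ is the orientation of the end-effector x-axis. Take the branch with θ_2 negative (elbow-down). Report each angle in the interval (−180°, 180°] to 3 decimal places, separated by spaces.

wrist centre = target − a_3·(cos φ, sin φ) = (-4.5000, 4.3300)
cos θ_2 = (38.9996−5²−7²)/(2·5·7) = -0.5000; θ_2 = -120.0004° (elbow-down)
β = atan2(4.3300,-4.5000) = 136.1029°; ψ = atan2(-6.0622,1.5000) = -76.1024°
θ_1 = β − ψ = 212.2054°
θ_3 = φ − θ_1 − θ_2 = 42.7950° (wrapped to (-180°,180°])

-147.795 -120.000 42.795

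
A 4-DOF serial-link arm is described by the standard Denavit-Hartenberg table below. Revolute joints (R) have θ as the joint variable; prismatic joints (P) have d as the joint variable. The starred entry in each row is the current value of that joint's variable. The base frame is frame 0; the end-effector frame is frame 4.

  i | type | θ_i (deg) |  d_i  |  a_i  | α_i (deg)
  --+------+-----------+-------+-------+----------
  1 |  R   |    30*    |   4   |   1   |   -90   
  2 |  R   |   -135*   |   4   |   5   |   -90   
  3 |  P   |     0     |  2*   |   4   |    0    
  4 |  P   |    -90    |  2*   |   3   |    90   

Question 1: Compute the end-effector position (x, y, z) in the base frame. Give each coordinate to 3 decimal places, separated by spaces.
after link 1: o_1 = (0.8660, 0.5000, 4.0000)
after link 2: o_2 = (-4.1958, 2.1963, 7.5355)
after link 3: o_3 = (-5.4206, 1.4892, 11.7782)
after link 4: o_4 = (-5.6958, 4.7944, 13.1924)

-5.696 4.794 13.192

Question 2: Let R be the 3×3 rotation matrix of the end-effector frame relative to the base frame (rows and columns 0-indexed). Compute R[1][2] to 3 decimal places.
0.354

End-effector z-axis (col 2 of R) = (0.6124,0.3536,-0.7071)
R[1][2] = 0.3536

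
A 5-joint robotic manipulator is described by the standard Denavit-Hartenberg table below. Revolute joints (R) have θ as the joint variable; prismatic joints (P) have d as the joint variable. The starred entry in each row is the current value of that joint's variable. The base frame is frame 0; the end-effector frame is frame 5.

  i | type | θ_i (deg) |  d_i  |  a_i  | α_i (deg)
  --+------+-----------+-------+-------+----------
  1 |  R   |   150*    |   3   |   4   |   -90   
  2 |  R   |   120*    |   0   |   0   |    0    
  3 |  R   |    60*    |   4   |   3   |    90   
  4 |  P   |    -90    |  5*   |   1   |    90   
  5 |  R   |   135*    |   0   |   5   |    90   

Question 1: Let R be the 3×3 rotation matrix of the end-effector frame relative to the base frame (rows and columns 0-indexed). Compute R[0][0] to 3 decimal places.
-0.354

End-effector x-axis (col 0 of R) = (-0.3536,-0.6124,-0.7071)
R[0][0] = -0.3536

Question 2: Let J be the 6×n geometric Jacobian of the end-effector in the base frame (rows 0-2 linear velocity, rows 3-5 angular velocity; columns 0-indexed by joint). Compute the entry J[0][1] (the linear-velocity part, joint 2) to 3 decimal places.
7.392

axis z_1 = (-0.5000,-0.8660,0.0000); lever o_n−o_1 = (-0.6697,-7.1599,-8.5355)
cross product → J_v[:, 1] = (7.3920,-4.2678,3.0000)
J_ω[:, 1] = z_1
entry J[0][1] = 7.3920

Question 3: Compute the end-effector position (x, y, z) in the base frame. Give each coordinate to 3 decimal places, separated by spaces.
-4.134 -5.160 -5.536

after link 1: o_1 = (-3.4641, 2.0000, 3.0000)
after link 2: o_2 = (-3.4641, 2.0000, 3.0000)
after link 3: o_3 = (-2.8660, -2.9641, 3.0000)
after link 4: o_4 = (-2.3660, -2.0981, -2.0000)
after link 5: o_5 = (-4.1338, -5.1599, -5.5355)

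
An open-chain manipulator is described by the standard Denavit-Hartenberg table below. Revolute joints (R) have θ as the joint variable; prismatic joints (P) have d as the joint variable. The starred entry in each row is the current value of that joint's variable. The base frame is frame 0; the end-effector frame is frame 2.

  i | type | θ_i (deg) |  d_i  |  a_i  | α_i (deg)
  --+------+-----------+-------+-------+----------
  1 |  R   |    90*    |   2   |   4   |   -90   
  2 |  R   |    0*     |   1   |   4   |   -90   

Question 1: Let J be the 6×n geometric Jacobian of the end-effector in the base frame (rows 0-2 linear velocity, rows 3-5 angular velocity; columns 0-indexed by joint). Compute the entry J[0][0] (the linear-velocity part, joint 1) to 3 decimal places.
axis z_0 = ẑ; lever o_n−o_0 = (-1.0000,8.0000,2.0000)
cross product → J_v[:, 0] = (-8.0000,-1.0000,0.0000)
J_ω[:, 0] = z_0
entry J[0][0] = -8.0000

-8.000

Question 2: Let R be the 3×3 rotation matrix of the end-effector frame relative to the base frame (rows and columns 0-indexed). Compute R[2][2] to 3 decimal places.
-1.000

End-effector z-axis (col 2 of R) = (-0.0000,0.0000,-1.0000)
R[2][2] = -1.0000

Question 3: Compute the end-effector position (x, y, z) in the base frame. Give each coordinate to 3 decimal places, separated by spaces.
after link 1: o_1 = (0.0000, 4.0000, 2.0000)
after link 2: o_2 = (-1.0000, 8.0000, 2.0000)

-1.000 8.000 2.000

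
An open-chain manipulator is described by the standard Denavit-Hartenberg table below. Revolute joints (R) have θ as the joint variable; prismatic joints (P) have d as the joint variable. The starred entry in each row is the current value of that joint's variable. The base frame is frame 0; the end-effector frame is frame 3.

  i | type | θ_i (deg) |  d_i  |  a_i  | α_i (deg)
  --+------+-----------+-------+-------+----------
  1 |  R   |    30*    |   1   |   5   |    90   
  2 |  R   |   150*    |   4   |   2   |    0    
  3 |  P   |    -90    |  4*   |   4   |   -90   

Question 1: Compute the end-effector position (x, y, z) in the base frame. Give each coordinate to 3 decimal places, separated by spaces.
8.562 -4.294 5.464

after link 1: o_1 = (4.3301, 2.5000, 1.0000)
after link 2: o_2 = (4.8301, -1.8301, 2.0000)
after link 3: o_3 = (8.5622, -4.2942, 5.4641)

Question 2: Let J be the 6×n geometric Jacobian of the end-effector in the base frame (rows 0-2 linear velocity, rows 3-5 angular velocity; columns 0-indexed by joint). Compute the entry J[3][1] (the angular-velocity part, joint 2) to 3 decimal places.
0.500

axis z_1 = (0.5000,-0.8660,0.0000); lever o_n−o_1 = (4.2321,-6.7942,4.4641)
cross product → J_v[:, 1] = (-3.8660,-2.2321,0.2679)
J_ω[:, 1] = z_1
entry J[3][1] = 0.5000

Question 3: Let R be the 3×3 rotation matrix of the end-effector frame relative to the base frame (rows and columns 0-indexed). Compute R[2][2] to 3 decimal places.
0.500

End-effector z-axis (col 2 of R) = (-0.7500,-0.4330,0.5000)
R[2][2] = 0.5000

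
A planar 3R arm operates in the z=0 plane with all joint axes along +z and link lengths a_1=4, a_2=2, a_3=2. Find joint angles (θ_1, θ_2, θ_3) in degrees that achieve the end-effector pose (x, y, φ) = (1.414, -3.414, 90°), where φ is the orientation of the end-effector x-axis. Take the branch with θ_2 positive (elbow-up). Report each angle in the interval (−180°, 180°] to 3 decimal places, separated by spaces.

-90.006 45.015 134.991

wrist centre = target − a_3·(cos φ, sin φ) = (1.4140, -5.4140)
cos θ_2 = (31.3108−4²−2²)/(2·4·2) = 0.7069; θ_2 = 45.0148° (elbow-up)
β = atan2(-5.4140,1.4140) = -75.3628°; ψ = atan2(1.4146,5.4138) = 14.6434°
θ_1 = β − ψ = -90.0061°
θ_3 = φ − θ_1 − θ_2 = 134.9913° (wrapped to (-180°,180°])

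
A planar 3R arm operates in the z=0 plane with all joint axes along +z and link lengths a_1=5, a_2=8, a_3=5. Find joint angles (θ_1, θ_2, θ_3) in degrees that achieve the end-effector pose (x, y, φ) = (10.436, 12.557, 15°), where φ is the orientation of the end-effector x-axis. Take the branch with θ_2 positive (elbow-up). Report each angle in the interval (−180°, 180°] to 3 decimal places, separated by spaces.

45.001 29.997 -59.997

wrist centre = target − a_3·(cos φ, sin φ) = (5.6064, 11.2629)
cos θ_2 = (158.2844−5²−8²)/(2·5·8) = 0.8661; θ_2 = 29.9966° (elbow-up)
β = atan2(11.2629,5.6064) = 63.5371°; ψ = atan2(3.9996,11.9284) = 18.5362°
θ_1 = β − ψ = 45.0009°
θ_3 = φ − θ_1 − θ_2 = -59.9975° (wrapped to (-180°,180°])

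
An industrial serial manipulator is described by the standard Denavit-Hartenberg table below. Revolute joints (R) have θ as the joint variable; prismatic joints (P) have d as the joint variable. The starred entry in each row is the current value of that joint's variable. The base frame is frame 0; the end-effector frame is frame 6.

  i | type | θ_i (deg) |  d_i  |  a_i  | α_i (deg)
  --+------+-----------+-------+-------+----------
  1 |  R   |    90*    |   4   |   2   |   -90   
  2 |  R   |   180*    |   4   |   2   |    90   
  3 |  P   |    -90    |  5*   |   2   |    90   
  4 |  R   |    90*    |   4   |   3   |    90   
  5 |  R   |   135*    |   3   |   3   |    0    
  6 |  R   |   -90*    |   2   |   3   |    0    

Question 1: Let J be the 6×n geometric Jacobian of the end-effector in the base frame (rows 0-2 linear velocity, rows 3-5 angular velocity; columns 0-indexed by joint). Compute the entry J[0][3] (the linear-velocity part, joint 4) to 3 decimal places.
-3.000

axis z_3 = (0.0000,1.0000,0.0000); lever o_n−o_3 = (5.0000,8.2426,-3.0000)
cross product → J_v[:, 3] = (-3.0000,0.0000,-5.0000)
J_ω[:, 3] = z_3
entry J[0][3] = -3.0000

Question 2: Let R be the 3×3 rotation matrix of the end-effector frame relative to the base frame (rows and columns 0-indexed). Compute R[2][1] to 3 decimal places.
End-effector y-axis (col 1 of R) = (0.0000,0.7071,0.7071)
R[2][1] = 0.7071

0.707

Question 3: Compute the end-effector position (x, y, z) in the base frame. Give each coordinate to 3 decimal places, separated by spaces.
after link 1: o_1 = (0.0000, 2.0000, 4.0000)
after link 2: o_2 = (-4.0000, 0.0000, 4.0000)
after link 3: o_3 = (-2.0000, 0.0000, -1.0000)
after link 4: o_4 = (-2.0000, 4.0000, -4.0000)
after link 5: o_5 = (1.0000, 6.1213, -1.8787)
after link 6: o_6 = (3.0000, 8.2426, -4.0000)

3.000 8.243 -4.000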